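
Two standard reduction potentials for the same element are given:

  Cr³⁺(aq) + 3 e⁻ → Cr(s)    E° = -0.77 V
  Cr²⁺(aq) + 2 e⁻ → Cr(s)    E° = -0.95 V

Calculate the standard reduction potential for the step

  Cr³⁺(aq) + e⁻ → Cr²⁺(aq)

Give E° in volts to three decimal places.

Sequential free energies add, so n₃E°₃ = n₁E°₁ + n₂E°₂.
With n₃ = 3, and the known step contributing 2×(-0.95) V, the unknown satisfies 1·E° = 3×(-0.77) − 2×(-0.95) = -0.410.
E° = -0.410 / 1 = -0.410 V.

-0.410 V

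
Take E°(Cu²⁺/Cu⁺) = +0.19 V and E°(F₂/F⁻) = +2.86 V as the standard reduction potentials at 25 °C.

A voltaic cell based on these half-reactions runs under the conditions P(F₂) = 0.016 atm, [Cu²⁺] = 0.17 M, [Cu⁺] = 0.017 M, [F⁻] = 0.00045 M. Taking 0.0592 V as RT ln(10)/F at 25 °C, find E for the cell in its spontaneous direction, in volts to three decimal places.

+2.756 V

F₂/F⁻ is the cathode (higher E°), Cu²⁺/Cu⁺ the anode: E°cell = +2.86 − (+0.19) = +2.67 V, n = 2.
Overall: F₂(g) + 2 Cu⁺(aq) → 2 F⁻(aq) + 2 Cu²⁺(aq)
Q = [F⁻]^2·[Cu²⁺]^2 / (P(F₂)·[Cu⁺]^2); log Q = -2.898.
E = E° − (0.0592/n) log Q = +2.67 − (0.0592/2)(-2.898) = +2.756 V.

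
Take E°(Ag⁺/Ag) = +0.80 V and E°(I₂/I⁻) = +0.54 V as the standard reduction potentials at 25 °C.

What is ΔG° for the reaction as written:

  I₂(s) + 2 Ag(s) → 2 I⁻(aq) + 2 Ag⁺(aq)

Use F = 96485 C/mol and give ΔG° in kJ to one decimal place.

+50.2 kJ

As written, I₂/I⁻ is reduced (cathode) and Ag⁺/Ag is oxidised (anode), so E°cell = (+0.54) − (+0.80) = -0.26 V.
Balancing electrons gives n = 2.
ΔG° = −nFE° = −(2)(96485)(-0.26) = 50,172 J = +50.2 kJ.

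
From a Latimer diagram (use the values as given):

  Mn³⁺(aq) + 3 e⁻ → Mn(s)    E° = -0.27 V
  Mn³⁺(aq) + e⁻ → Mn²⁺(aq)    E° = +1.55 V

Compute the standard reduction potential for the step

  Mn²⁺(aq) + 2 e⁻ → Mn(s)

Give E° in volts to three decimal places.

Sequential free energies add, so n₃E°₃ = n₁E°₁ + n₂E°₂.
With n₃ = 3, and the known step contributing 1×(+1.55) V, the unknown satisfies 2·E° = 3×(-0.27) − 1×(+1.55) = -2.360.
E° = -2.360 / 2 = -1.180 V.

-1.180 V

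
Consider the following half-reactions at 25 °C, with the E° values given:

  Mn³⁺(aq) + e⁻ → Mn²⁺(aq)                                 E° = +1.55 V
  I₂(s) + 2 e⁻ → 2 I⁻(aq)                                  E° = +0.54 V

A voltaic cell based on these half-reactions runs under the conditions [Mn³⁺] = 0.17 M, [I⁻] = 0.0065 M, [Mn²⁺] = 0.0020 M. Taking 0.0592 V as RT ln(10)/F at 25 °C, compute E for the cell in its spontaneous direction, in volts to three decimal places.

Mn³⁺/Mn²⁺ is the cathode (higher E°), I₂/I⁻ the anode: E°cell = +1.55 − (+0.54) = +1.01 V, n = 2.
Overall: 2 Mn³⁺(aq) + 2 I⁻(aq) → 2 Mn²⁺(aq) + I₂(s)
Q = [Mn²⁺]^2 / ([Mn³⁺]^2·[I⁻]^2); log Q = 0.515.
E = E° − (0.0592/n) log Q = +1.01 − (0.0592/2)(0.515) = +0.995 V.

+0.995 V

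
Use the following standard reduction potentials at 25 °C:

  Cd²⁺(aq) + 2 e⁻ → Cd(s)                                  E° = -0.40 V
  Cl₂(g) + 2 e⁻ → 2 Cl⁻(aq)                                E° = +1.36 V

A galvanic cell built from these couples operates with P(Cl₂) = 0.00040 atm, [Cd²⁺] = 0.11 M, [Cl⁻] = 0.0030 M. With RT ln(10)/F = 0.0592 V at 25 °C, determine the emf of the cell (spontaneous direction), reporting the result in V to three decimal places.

+1.837 V

Cl₂/Cl⁻ is the cathode (higher E°), Cd²⁺/Cd the anode: E°cell = +1.36 − (-0.40) = +1.76 V, n = 2.
Overall: Cl₂(g) + Cd(s) → 2 Cl⁻(aq) + Cd²⁺(aq)
Q = [Cl⁻]^2·[Cd²⁺] / (P(Cl₂)); log Q = -2.606.
E = E° − (0.0592/n) log Q = +1.76 − (0.0592/2)(-2.606) = +1.837 V.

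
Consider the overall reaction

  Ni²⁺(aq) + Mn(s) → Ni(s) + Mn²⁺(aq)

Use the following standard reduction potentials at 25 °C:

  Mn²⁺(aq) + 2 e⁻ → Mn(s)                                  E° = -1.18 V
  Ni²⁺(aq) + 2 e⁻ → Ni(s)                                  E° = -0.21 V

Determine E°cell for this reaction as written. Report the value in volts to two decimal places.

+0.97 V

The Ni²⁺/Ni couple has the higher reduction potential, so it is the cathode; Mn²⁺/Mn is oxidised at the anode.
E°cell = E°(cathode) − E°(anode) = (-0.21) − (-1.18) = +0.97 V.
Since E°cell > 0, the reaction is spontaneous under standard conditions.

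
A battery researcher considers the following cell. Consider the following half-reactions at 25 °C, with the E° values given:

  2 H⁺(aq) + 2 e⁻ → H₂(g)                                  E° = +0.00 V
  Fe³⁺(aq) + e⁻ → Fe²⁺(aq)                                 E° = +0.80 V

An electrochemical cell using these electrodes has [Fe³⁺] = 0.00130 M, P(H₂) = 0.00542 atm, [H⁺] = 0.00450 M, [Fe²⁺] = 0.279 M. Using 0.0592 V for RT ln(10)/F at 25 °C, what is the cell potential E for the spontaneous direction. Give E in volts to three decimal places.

Fe³⁺/Fe²⁺ is the cathode (higher E°), H⁺/H₂ the anode: E°cell = +0.80 − (+0.00) = +0.80 V, n = 2.
Overall: 2 Fe³⁺(aq) + H₂(g) → 2 Fe²⁺(aq) + 2 H⁺(aq)
Q = [Fe²⁺]^2·[H⁺]^2 / ([Fe³⁺]^2·P(H₂)); log Q = 2.236.
E = E° − (0.0592/n) log Q = +0.80 − (0.0592/2)(2.236) = +0.734 V.

+0.734 V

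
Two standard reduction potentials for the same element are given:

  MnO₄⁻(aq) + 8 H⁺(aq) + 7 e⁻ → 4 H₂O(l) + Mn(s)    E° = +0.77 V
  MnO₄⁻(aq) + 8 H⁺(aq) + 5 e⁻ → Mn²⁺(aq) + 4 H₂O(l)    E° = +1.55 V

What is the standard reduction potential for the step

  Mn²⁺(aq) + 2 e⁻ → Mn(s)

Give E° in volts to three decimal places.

Sequential free energies add, so n₃E°₃ = n₁E°₁ + n₂E°₂.
With n₃ = 7, and the known step contributing 5×(+1.55) V, the unknown satisfies 2·E° = 7×(+0.77) − 5×(+1.55) = -2.360.
E° = -2.360 / 2 = -1.180 V.

-1.180 V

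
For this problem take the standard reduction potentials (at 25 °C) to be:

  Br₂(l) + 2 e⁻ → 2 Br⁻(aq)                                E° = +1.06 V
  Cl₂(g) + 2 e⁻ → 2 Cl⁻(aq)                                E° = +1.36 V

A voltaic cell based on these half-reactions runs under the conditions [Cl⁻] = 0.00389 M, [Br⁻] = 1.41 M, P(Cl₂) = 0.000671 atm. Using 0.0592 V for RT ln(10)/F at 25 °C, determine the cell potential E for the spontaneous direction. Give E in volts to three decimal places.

+0.358 V

Cl₂/Cl⁻ is the cathode (higher E°), Br₂/Br⁻ the anode: E°cell = +1.36 − (+1.06) = +0.30 V, n = 2.
Overall: Cl₂(g) + 2 Br⁻(aq) → 2 Cl⁻(aq) + Br₂(l)
Q = [Cl⁻]^2 / (P(Cl₂)·[Br⁻]^2); log Q = -1.945.
E = E° − (0.0592/n) log Q = +0.30 − (0.0592/2)(-1.945) = +0.358 V.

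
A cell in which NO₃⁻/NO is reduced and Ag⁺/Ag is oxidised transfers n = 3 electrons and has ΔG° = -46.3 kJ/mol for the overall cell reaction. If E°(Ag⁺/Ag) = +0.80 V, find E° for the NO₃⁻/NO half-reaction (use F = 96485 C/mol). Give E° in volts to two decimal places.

+0.96 V

E°cell = −ΔG°/(nF) = −(-46.3×10³)/((3)(96485)) = +0.160 V.
Since NO₃⁻/NO is the cathode and Ag⁺/Ag the anode, E°cell = E°(NO₃⁻/NO) − E°(Ag⁺/Ag).
So E°(NO₃⁻/NO) = E°cell + E°(Ag⁺/Ag) = +0.160 + (+0.80) = +0.96 V.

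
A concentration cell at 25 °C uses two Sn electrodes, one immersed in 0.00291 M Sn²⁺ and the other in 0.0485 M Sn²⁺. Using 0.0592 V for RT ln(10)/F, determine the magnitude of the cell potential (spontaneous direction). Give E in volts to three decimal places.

+0.036 V

For a concentration cell E°cell = 0. The 0.0485 M side is the cathode (reduction is favoured where [Sn²⁺] is higher).
With n = 2, E = −(0.0592/2) log([Sn²⁺]ₐₙ/[Sn²⁺]꜀ₐₜ) = −(0.0592/2) log(0.00291/0.0485) = −(0.0592/2)(-1.222) = +0.036 V.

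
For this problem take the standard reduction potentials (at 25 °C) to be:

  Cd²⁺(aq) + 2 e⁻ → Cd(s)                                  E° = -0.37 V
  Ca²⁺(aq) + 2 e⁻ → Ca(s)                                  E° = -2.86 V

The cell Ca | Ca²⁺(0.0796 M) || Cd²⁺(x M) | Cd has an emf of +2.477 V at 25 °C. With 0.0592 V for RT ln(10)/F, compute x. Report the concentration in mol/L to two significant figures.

0.029 M

Cd²⁺/Cd is the cathode, Ca²⁺/Ca the anode: E°cell = +2.49 V, n = 2.
Overall reaction: Cd²⁺(aq) + Ca(s) → Cd(s) + Ca²⁺(aq); Q = [Ca²⁺]^1/[Cd²⁺]^1.
From E = E° − (0.0592/n) log Q: log Q = (E° − E)·n/0.0592 = (+2.49 − (+2.477))·2/0.0592 = 0.4392.
So 1·log[Cd²⁺] = 1·log(0.0796) − log Q = -1.0991 − (0.4392) = -1.5383; [Cd²⁺] = 10^(-1.5383) ≈ 0.029 M.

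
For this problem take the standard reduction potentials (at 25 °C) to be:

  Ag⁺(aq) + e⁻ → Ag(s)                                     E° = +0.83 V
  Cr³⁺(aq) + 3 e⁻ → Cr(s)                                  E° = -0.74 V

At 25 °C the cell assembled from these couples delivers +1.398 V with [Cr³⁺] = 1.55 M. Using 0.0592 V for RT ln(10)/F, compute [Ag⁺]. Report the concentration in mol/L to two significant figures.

0.0014 M

Ag⁺/Ag is the cathode, Cr³⁺/Cr the anode: E°cell = +1.57 V, n = 3.
Overall reaction: 3 Ag⁺(aq) + Cr(s) → 3 Ag(s) + Cr³⁺(aq); Q = [Cr³⁺]^1/[Ag⁺]^3.
From E = E° − (0.0592/n) log Q: log Q = (E° − E)·n/0.0592 = (+1.57 − (+1.398))·3/0.0592 = 8.7162.
So 3·log[Ag⁺] = 1·log(1.55) − log Q = 0.1903 − (8.7162) = -8.5259; log[Ag⁺] = -8.5259 / 3 = -2.8420; [Ag⁺] = 10^(-2.8420) ≈ 0.0014 M.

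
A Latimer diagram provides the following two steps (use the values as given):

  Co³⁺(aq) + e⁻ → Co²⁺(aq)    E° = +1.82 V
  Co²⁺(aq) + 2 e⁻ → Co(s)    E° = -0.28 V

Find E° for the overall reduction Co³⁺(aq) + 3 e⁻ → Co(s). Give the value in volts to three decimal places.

Since ΔG° = −nFE° is additive over sequential reductions, n₃E°₃ = n₁E°₁ + n₂E°₂.
E°₃ = (1×+1.82 + 2×-0.28) / 3 = (+1.260) / 3 = +0.420 V.

+0.420 V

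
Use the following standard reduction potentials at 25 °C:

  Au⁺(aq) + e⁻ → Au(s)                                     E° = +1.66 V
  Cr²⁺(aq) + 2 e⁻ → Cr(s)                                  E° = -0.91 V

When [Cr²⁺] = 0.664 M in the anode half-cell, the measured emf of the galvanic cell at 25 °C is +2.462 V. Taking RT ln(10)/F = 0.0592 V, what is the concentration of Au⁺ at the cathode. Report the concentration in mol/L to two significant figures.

0.012 M

Au⁺/Au is the cathode, Cr²⁺/Cr the anode: E°cell = +2.57 V, n = 2.
Overall reaction: 2 Au⁺(aq) + Cr(s) → 2 Au(s) + Cr²⁺(aq); Q = [Cr²⁺]^1/[Au⁺]^2.
From E = E° − (0.0592/n) log Q: log Q = (E° − E)·n/0.0592 = (+2.57 − (+2.462))·2/0.0592 = 3.6486.
So 2·log[Au⁺] = 1·log(0.664) − log Q = -0.1778 − (3.6486) = -3.8264; log[Au⁺] = -3.8264 / 2 = -1.9132; [Au⁺] = 10^(-1.9132) ≈ 0.012 M.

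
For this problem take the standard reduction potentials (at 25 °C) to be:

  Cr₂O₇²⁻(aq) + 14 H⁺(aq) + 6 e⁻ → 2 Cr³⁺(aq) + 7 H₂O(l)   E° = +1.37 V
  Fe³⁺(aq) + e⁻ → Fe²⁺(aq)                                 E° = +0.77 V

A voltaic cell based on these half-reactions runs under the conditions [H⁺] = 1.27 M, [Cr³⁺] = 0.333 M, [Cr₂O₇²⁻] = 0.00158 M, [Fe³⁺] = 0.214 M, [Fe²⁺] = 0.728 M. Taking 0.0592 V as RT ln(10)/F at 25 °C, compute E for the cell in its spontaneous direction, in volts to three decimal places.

Cr₂O₇²⁻/Cr³⁺ is the cathode (higher E°), Fe³⁺/Fe²⁺ the anode: E°cell = +1.37 − (+0.77) = +0.60 V, n = 6.
Overall: Cr₂O₇²⁻(aq) + 14 H⁺(aq) + 6 Fe²⁺(aq) → 2 Cr³⁺(aq) + 7 H₂O(l) + 6 Fe³⁺(aq)
Q = [Cr³⁺]^2·[Fe³⁺]^6 / ([Cr₂O₇²⁻]·[H⁺]^14·[Fe²⁺]^6); log Q = -2.797.
E = E° − (0.0592/n) log Q = +0.60 − (0.0592/6)(-2.797) = +0.628 V.

+0.628 V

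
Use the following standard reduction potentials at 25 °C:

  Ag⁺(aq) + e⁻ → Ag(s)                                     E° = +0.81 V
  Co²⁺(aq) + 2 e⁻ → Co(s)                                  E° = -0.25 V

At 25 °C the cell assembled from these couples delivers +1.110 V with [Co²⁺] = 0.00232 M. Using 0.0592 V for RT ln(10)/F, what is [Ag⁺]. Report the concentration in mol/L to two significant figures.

0.34 M

Ag⁺/Ag is the cathode, Co²⁺/Co the anode: E°cell = +1.06 V, n = 2.
Overall reaction: 2 Ag⁺(aq) + Co(s) → 2 Ag(s) + Co²⁺(aq); Q = [Co²⁺]^1/[Ag⁺]^2.
From E = E° − (0.0592/n) log Q: log Q = (E° − E)·n/0.0592 = (+1.06 − (+1.110))·2/0.0592 = -1.6892.
So 2·log[Ag⁺] = 1·log(0.00232) − log Q = -2.6345 − (-1.6892) = -0.9453; log[Ag⁺] = -0.9453 / 2 = -0.4727; [Ag⁺] = 10^(-0.4727) ≈ 0.34 M.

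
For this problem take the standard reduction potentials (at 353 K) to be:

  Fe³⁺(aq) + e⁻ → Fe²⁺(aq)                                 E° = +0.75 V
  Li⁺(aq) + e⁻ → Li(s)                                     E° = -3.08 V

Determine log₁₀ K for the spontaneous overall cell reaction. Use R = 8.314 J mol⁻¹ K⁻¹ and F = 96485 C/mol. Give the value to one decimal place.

Cathode: Fe³⁺/Fe²⁺; anode: Li⁺/Li. E°cell = (+0.75) − (-3.08) = +3.83 V, with n = 1.
ΔG° = −nFE° = −RT ln K, so ln K = nFE°/(RT) = (1)(96485)(+3.83) / ((8.314)(353)) = 125.914.
log₁₀ K = 125.914 / ln 10 = 54.7.

54.7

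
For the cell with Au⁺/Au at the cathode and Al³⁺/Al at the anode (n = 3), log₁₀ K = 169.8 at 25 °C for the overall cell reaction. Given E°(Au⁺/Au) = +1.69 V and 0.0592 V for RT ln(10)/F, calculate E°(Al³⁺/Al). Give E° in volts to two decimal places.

E°cell = (0.0592/n)·log K = (0.0592/3)(169.8) = +3.351 V.
Since Au⁺/Au is the cathode and Al³⁺/Al the anode, E°cell = E°(Au⁺/Au) − E°(Al³⁺/Al).
So E°(Al³⁺/Al) = E°(Au⁺/Au) − E°cell = (+1.69) − (+3.351) = -1.66 V.

-1.66 V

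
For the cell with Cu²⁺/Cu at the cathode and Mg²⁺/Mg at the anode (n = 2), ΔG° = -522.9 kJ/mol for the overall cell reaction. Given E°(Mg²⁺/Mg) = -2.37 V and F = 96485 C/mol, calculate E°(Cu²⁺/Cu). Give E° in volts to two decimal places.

E°cell = −ΔG°/(nF) = −(-522.9×10³)/((2)(96485)) = +2.710 V.
Since Cu²⁺/Cu is the cathode and Mg²⁺/Mg the anode, E°cell = E°(Cu²⁺/Cu) − E°(Mg²⁺/Mg).
So E°(Cu²⁺/Cu) = E°cell + E°(Mg²⁺/Mg) = +2.710 + (-2.37) = +0.34 V.

+0.34 V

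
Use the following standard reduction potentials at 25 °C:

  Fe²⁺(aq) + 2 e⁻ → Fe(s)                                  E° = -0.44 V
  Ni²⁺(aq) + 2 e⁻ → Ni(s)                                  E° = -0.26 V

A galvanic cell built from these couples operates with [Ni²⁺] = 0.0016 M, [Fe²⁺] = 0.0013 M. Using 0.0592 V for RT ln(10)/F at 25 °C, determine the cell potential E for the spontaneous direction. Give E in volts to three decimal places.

+0.183 V

Ni²⁺/Ni is the cathode (higher E°), Fe²⁺/Fe the anode: E°cell = -0.26 − (-0.44) = +0.18 V, n = 2.
Overall: Ni²⁺(aq) + Fe(s) → Ni(s) + Fe²⁺(aq)
Q = [Fe²⁺] / ([Ni²⁺]); log Q = -0.090.
E = E° − (0.0592/n) log Q = +0.18 − (0.0592/2)(-0.090) = +0.183 V.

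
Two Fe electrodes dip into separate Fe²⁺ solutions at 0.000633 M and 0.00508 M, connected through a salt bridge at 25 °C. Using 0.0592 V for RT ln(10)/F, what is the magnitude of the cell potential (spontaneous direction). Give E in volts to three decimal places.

For a concentration cell E°cell = 0. The 0.00508 M side is the cathode (reduction is favoured where [Fe²⁺] is higher).
With n = 2, E = −(0.0592/2) log([Fe²⁺]ₐₙ/[Fe²⁺]꜀ₐₜ) = −(0.0592/2) log(0.000633/0.00508) = −(0.0592/2)(-0.904) = +0.027 V.

+0.027 V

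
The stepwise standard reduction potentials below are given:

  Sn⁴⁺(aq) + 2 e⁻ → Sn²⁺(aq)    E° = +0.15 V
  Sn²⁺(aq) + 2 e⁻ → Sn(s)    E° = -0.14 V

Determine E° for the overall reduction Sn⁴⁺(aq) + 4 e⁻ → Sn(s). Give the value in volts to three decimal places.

+0.005 V

Since ΔG° = −nFE° is additive over sequential reductions, n₃E°₃ = n₁E°₁ + n₂E°₂.
E°₃ = (2×+0.15 + 2×-0.14) / 4 = (+0.020) / 4 = +0.005 V.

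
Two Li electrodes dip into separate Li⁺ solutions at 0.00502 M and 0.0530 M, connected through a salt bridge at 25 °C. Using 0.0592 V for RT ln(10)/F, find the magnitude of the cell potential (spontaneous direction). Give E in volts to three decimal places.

+0.061 V

For a concentration cell E°cell = 0. The 0.0530 M side is the cathode (reduction is favoured where [Li⁺] is higher).
With n = 1, E = −(0.0592/1) log([Li⁺]ₐₙ/[Li⁺]꜀ₐₜ) = −(0.0592/1) log(0.00502/0.053) = −(0.0592/1)(-1.024) = +0.061 V.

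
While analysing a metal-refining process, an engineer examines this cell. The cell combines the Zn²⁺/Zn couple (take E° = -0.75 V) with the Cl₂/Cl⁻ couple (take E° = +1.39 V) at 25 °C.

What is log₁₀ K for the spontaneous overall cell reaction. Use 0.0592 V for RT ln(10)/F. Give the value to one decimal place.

Cathode: Cl₂/Cl⁻; anode: Zn²⁺/Zn. E°cell = +2.14 V, n = 2.
log K = nE°cell / 0.0592 = (2)(+2.14) / 0.0592 = 72.3.

72.3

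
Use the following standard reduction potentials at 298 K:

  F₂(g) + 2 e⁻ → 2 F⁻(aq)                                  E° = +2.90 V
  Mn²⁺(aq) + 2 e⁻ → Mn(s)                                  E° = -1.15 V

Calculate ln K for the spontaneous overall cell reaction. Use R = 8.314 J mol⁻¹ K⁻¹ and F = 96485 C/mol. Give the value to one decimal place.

Cathode: F₂/F⁻; anode: Mn²⁺/Mn. E°cell = (+2.90) − (-1.15) = +4.05 V, with n = 2.
ΔG° = −nFE° = −RT ln K, so ln K = nFE°/(RT) = (2)(96485)(+4.05) / ((8.314)(298)) = 315.441.

315.4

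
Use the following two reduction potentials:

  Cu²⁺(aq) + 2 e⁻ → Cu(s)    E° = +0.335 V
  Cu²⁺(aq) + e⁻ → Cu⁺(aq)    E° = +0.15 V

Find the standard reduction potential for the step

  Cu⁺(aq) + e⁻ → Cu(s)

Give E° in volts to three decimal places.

+0.520 V

Sequential free energies add, so n₃E°₃ = n₁E°₁ + n₂E°₂.
With n₃ = 2, and the known step contributing 1×(+0.15) V, the unknown satisfies 1·E° = 2×(+0.335) − 1×(+0.15) = +0.520.
E° = +0.520 / 1 = +0.520 V.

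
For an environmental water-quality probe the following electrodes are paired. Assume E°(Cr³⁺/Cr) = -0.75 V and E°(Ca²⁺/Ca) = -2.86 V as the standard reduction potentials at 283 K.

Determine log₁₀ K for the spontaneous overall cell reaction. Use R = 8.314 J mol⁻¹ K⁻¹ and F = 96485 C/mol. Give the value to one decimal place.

Cathode: Cr³⁺/Cr; anode: Ca²⁺/Ca. E°cell = (-0.75) − (-2.86) = +2.11 V, with n = 6.
ΔG° = −nFE° = −RT ln K, so ln K = nFE°/(RT) = (6)(96485)(+2.11) / ((8.314)(283)) = 519.155.
log₁₀ K = 519.155 / ln 10 = 225.5.

225.5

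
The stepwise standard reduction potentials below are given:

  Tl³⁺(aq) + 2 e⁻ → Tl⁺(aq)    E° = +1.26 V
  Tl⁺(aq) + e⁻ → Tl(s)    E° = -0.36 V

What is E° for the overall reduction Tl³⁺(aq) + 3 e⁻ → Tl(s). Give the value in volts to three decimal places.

Standard free energies of sequential steps add: ΔG°₃ = ΔG°₁ + ΔG°₂, so n₃E°₃ = n₁E°₁ + n₂E°₂.
E°₃ = (2×+1.26 + 1×-0.36) / 3 = (+2.160) / 3 = +0.720 V.

+0.720 V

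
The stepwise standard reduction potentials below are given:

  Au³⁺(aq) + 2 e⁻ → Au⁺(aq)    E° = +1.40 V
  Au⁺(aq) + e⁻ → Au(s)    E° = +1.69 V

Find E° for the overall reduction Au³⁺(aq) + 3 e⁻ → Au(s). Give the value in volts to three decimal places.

Standard free energies of sequential steps add: ΔG°₃ = ΔG°₁ + ΔG°₂, so n₃E°₃ = n₁E°₁ + n₂E°₂.
E°₃ = (2×+1.40 + 1×+1.69) / 3 = (+4.490) / 3 = +1.497 V.
E° values themselves are not directly additive — weighting by electron count is essential.

+1.497 V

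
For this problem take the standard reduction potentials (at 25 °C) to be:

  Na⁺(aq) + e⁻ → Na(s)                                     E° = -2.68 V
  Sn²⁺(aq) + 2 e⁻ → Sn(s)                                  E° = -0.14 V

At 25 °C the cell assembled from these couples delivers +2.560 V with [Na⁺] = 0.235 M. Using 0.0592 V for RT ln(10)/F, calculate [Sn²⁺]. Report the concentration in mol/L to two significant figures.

0.26 M

Sn²⁺/Sn is the cathode, Na⁺/Na the anode: E°cell = +2.54 V, n = 2.
Overall reaction: Sn²⁺(aq) + 2 Na(s) → Sn(s) + 2 Na⁺(aq); Q = [Na⁺]^2/[Sn²⁺]^1.
From E = E° − (0.0592/n) log Q: log Q = (E° − E)·n/0.0592 = (+2.54 − (+2.560))·2/0.0592 = -0.6757.
So 1·log[Sn²⁺] = 2·log(0.235) − log Q = -1.2579 − (-0.6757) = -0.5822; [Sn²⁺] = 10^(-0.5822) ≈ 0.26 M.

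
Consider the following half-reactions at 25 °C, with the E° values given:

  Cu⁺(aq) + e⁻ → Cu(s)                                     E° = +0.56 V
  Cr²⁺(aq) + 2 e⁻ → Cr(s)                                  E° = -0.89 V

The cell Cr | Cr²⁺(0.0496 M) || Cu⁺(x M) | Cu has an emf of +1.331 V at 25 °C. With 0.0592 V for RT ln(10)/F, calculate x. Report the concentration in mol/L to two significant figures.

0.0022 M

Cu⁺/Cu is the cathode, Cr²⁺/Cr the anode: E°cell = +1.45 V, n = 2.
Overall reaction: 2 Cu⁺(aq) + Cr(s) → 2 Cu(s) + Cr²⁺(aq); Q = [Cr²⁺]^1/[Cu⁺]^2.
From E = E° − (0.0592/n) log Q: log Q = (E° − E)·n/0.0592 = (+1.45 − (+1.331))·2/0.0592 = 4.0203.
So 2·log[Cu⁺] = 1·log(0.0496) − log Q = -1.3045 − (4.0203) = -5.3248; log[Cu⁺] = -5.3248 / 2 = -2.6624; [Cu⁺] = 10^(-2.6624) ≈ 0.0022 M.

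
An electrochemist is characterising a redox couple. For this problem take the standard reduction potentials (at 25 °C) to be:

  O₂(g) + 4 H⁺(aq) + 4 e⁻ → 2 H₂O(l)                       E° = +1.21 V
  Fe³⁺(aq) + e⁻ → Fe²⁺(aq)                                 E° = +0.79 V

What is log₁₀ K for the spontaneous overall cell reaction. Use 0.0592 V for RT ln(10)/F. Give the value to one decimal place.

Cathode: O₂/H₂O; anode: Fe³⁺/Fe²⁺. E°cell = +0.42 V, n = 4.
log K = nE°cell / 0.0592 = (4)(+0.42) / 0.0592 = 28.4.

28.4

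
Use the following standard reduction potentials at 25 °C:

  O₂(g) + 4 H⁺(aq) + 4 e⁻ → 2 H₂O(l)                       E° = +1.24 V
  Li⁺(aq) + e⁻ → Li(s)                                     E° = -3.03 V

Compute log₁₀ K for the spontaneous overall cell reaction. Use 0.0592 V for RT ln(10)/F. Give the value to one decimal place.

288.5

Cathode: O₂/H₂O; anode: Li⁺/Li. E°cell = +4.27 V, n = 4.
log K = nE°cell / 0.0592 = (4)(+4.27) / 0.0592 = 288.5.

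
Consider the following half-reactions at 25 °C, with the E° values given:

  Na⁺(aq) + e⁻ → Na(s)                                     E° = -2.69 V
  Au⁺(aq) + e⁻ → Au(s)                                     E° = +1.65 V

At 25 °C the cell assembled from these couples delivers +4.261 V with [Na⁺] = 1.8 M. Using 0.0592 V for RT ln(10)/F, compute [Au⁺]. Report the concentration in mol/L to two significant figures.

Au⁺/Au is the cathode, Na⁺/Na the anode: E°cell = +4.34 V, n = 1.
Overall reaction: Au⁺(aq) + Na(s) → Au(s) + Na⁺(aq); Q = [Na⁺]^1/[Au⁺]^1.
From E = E° − (0.0592/n) log Q: log Q = (E° − E)·n/0.0592 = (+4.34 − (+4.261))·1/0.0592 = 1.3345.
So 1·log[Au⁺] = 1·log(1.8) − log Q = 0.2553 − (1.3345) = -1.0792; [Au⁺] = 10^(-1.0792) ≈ 0.083 M.

0.083 M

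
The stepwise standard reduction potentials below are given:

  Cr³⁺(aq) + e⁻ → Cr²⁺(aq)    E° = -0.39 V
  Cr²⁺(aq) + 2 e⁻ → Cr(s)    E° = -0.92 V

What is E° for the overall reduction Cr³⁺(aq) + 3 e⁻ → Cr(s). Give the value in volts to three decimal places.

Since ΔG° = −nFE° is additive over sequential reductions, n₃E°₃ = n₁E°₁ + n₂E°₂.
E°₃ = (1×-0.39 + 2×-0.92) / 3 = (-2.230) / 3 = -0.743 V.

-0.743 V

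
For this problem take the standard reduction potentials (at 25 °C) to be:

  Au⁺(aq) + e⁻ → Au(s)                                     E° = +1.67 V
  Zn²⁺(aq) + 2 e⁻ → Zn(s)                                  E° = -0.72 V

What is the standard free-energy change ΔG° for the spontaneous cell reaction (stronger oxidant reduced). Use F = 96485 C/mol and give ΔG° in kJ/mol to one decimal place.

Au⁺/Au (E° = +1.67 V) is the cathode; Zn²⁺/Zn (E° = -0.72 V) is the anode, so E°cell = +2.39 V.
Balancing electrons gives n = 2 (lcm of 1 and 2).
ΔG° = −nFE° = −(2)(96485)(+2.39) = -461,198 J = -461.2 kJ/mol.

-461.2 kJ/mol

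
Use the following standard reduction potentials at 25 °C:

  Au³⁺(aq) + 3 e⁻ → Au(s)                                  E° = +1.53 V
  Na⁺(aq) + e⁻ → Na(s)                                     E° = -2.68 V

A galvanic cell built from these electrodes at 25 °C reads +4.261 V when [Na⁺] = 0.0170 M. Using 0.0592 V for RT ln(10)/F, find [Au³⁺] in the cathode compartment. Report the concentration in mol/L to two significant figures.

0.0019 M

Au³⁺/Au is the cathode, Na⁺/Na the anode: E°cell = +4.21 V, n = 3.
Overall reaction: Au³⁺(aq) + 3 Na(s) → Au(s) + 3 Na⁺(aq); Q = [Na⁺]^3/[Au³⁺]^1.
From E = E° − (0.0592/n) log Q: log Q = (E° − E)·n/0.0592 = (+4.21 − (+4.261))·3/0.0592 = -2.5845.
So 1·log[Au³⁺] = 3·log(0.017) − log Q = -5.3087 − (-2.5845) = -2.7242; [Au³⁺] = 10^(-2.7242) ≈ 0.0019 M.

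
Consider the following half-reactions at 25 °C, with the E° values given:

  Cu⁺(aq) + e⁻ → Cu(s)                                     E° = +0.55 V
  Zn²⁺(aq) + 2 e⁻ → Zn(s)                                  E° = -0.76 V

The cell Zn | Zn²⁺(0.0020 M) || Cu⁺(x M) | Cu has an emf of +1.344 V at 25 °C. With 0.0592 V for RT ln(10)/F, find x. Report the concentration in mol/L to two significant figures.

Cu⁺/Cu is the cathode, Zn²⁺/Zn the anode: E°cell = +1.31 V, n = 2.
Overall reaction: 2 Cu⁺(aq) + Zn(s) → 2 Cu(s) + Zn²⁺(aq); Q = [Zn²⁺]^1/[Cu⁺]^2.
From E = E° − (0.0592/n) log Q: log Q = (E° − E)·n/0.0592 = (+1.31 − (+1.344))·2/0.0592 = -1.1486.
So 2·log[Cu⁺] = 1·log(0.002) − log Q = -2.6990 − (-1.1486) = -1.5504; log[Cu⁺] = -1.5504 / 2 = -0.7752; [Cu⁺] = 10^(-0.7752) ≈ 0.17 M.

0.17 M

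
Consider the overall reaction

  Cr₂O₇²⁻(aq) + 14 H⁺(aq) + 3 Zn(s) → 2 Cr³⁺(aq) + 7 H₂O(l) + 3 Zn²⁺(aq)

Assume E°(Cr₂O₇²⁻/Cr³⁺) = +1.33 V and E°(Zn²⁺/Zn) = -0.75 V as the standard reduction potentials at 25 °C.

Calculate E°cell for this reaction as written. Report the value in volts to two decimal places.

+2.08 V

The Cr₂O₇²⁻/Cr³⁺ couple has the higher reduction potential, so it is the cathode; Zn²⁺/Zn is oxidised at the anode.
E°cell = E°(cathode) − E°(anode) = (+1.33) − (-0.75) = +2.08 V.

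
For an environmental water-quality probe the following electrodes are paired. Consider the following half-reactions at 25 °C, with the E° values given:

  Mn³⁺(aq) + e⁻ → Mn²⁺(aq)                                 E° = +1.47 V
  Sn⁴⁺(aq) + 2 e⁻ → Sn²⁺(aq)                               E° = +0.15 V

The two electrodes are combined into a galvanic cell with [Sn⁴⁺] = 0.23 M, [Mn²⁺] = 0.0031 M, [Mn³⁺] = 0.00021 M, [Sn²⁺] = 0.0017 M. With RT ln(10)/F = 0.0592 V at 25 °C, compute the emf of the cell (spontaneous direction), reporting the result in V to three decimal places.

+1.188 V

Mn³⁺/Mn²⁺ is the cathode (higher E°), Sn⁴⁺/Sn²⁺ the anode: E°cell = +1.47 − (+0.15) = +1.32 V, n = 2.
Overall: 2 Mn³⁺(aq) + Sn²⁺(aq) → 2 Mn²⁺(aq) + Sn⁴⁺(aq)
Q = [Mn²⁺]^2·[Sn⁴⁺] / ([Mn³⁺]^2·[Sn²⁺]); log Q = 4.470.
E = E° − (0.0592/n) log Q = +1.32 − (0.0592/2)(4.470) = +1.188 V.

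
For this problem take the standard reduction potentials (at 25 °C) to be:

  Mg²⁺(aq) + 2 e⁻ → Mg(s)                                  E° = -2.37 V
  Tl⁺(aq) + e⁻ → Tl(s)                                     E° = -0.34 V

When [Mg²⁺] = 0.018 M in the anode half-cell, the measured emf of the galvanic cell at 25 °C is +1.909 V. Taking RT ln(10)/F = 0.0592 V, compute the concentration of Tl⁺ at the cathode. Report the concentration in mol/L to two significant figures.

0.0012 M

Tl⁺/Tl is the cathode, Mg²⁺/Mg the anode: E°cell = +2.03 V, n = 2.
Overall reaction: 2 Tl⁺(aq) + Mg(s) → 2 Tl(s) + Mg²⁺(aq); Q = [Mg²⁺]^1/[Tl⁺]^2.
From E = E° − (0.0592/n) log Q: log Q = (E° − E)·n/0.0592 = (+2.03 − (+1.909))·2/0.0592 = 4.0878.
So 2·log[Tl⁺] = 1·log(0.018) − log Q = -1.7447 − (4.0878) = -5.8325; log[Tl⁺] = -5.8325 / 2 = -2.9162; [Tl⁺] = 10^(-2.9162) ≈ 0.0012 M.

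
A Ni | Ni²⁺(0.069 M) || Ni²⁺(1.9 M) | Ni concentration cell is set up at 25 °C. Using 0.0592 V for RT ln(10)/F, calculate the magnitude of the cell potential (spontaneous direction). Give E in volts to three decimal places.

For a concentration cell E°cell = 0. The 1.9 M side is the cathode (reduction is favoured where [Ni²⁺] is higher).
With n = 2, E = −(0.0592/2) log([Ni²⁺]ₐₙ/[Ni²⁺]꜀ₐₜ) = −(0.0592/2) log(0.069/1.9) = −(0.0592/2)(-1.440) = +0.043 V.

+0.043 V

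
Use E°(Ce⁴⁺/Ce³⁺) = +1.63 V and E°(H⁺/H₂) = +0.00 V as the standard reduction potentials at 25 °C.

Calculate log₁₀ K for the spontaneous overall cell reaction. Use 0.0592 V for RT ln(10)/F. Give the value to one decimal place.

55.1

Cathode: Ce⁴⁺/Ce³⁺; anode: H⁺/H₂. E°cell = +1.63 V, n = 2.
log K = nE°cell / 0.0592 = (2)(+1.63) / 0.0592 = 55.1.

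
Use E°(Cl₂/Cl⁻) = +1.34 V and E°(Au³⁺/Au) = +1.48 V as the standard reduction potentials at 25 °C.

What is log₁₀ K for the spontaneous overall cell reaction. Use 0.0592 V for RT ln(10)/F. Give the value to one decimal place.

Cathode: Au³⁺/Au; anode: Cl₂/Cl⁻. E°cell = +0.14 V, n = 6.
log K = nE°cell / 0.0592 = (6)(+0.14) / 0.0592 = 14.2.

14.2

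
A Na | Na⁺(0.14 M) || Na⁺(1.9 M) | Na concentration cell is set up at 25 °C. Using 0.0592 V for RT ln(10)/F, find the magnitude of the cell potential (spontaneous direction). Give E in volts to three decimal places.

For a concentration cell E°cell = 0. The 1.9 M side is the cathode (reduction is favoured where [Na⁺] is higher).
With n = 1, E = −(0.0592/1) log([Na⁺]ₐₙ/[Na⁺]꜀ₐₜ) = −(0.0592/1) log(0.14/1.9) = −(0.0592/1)(-1.133) = +0.067 V.

+0.067 V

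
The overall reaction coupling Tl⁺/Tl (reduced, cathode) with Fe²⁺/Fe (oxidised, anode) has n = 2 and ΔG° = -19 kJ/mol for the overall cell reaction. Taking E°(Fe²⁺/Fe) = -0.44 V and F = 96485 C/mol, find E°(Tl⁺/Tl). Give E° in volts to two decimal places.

-0.34 V

E°cell = −ΔG°/(nF) = −(-19×10³)/((2)(96485)) = +0.098 V.
Since Tl⁺/Tl is the cathode and Fe²⁺/Fe the anode, E°cell = E°(Tl⁺/Tl) − E°(Fe²⁺/Fe).
So E°(Tl⁺/Tl) = E°cell + E°(Fe²⁺/Fe) = +0.098 + (-0.44) = -0.34 V.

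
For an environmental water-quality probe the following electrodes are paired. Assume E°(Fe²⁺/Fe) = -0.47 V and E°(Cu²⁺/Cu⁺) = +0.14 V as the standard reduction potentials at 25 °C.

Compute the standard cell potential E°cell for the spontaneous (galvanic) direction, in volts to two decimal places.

The Cu²⁺/Cu⁺ couple has the higher reduction potential, so it is the cathode; Fe²⁺/Fe is oxidised at the anode.
E°cell = E°(cathode) − E°(anode) = (+0.14) − (-0.47) = +0.61 V.
Since E°cell > 0, the reaction is spontaneous under standard conditions.

+0.61 V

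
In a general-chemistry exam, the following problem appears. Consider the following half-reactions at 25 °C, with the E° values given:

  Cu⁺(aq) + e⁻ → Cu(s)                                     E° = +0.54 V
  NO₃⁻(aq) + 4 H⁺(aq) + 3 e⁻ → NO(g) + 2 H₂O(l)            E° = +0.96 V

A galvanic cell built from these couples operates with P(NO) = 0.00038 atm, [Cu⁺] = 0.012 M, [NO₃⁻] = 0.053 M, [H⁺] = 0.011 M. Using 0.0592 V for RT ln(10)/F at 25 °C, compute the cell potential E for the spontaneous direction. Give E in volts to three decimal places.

+0.421 V

NO₃⁻/NO is the cathode (higher E°), Cu⁺/Cu the anode: E°cell = +0.96 − (+0.54) = +0.42 V, n = 3.
Overall: NO₃⁻(aq) + 4 H⁺(aq) + 3 Cu(s) → NO(g) + 2 H₂O(l) + 3 Cu⁺(aq)
Q = P(NO)·[Cu⁺]^3 / ([NO₃⁻]·[H⁺]^4); log Q = -0.073.
E = E° − (0.0592/n) log Q = +0.42 − (0.0592/3)(-0.073) = +0.421 V.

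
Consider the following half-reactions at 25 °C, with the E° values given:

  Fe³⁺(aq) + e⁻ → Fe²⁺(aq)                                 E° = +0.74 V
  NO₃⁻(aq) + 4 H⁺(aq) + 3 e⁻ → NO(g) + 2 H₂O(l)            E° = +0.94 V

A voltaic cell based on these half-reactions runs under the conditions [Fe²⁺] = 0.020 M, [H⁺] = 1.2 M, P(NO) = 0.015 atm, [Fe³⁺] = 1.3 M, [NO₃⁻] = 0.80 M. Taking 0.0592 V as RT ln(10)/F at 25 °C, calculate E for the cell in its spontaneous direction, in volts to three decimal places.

NO₃⁻/NO is the cathode (higher E°), Fe³⁺/Fe²⁺ the anode: E°cell = +0.94 − (+0.74) = +0.20 V, n = 3.
Overall: NO₃⁻(aq) + 4 H⁺(aq) + 3 Fe²⁺(aq) → NO(g) + 2 H₂O(l) + 3 Fe³⁺(aq)
Q = P(NO)·[Fe³⁺]^3 / ([NO₃⁻]·[H⁺]^4·[Fe²⁺]^3); log Q = 3.395.
E = E° − (0.0592/n) log Q = +0.20 − (0.0592/3)(3.395) = +0.133 V.

+0.133 V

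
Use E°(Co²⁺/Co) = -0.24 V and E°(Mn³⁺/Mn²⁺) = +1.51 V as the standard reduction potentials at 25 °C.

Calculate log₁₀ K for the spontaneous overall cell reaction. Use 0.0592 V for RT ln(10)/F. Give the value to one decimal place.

Cathode: Mn³⁺/Mn²⁺; anode: Co²⁺/Co. E°cell = +1.75 V, n = 2.
log K = nE°cell / 0.0592 = (2)(+1.75) / 0.0592 = 59.1.

59.1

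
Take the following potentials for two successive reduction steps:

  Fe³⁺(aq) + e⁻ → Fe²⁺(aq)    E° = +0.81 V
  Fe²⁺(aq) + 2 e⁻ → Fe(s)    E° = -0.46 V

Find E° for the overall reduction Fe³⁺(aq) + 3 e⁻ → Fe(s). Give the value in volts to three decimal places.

-0.037 V

Since ΔG° = −nFE° is additive over sequential reductions, n₃E°₃ = n₁E°₁ + n₂E°₂.
E°₃ = (1×+0.81 + 2×-0.46) / 3 = (-0.110) / 3 = -0.037 V.
E° values themselves are not directly additive — weighting by electron count is essential.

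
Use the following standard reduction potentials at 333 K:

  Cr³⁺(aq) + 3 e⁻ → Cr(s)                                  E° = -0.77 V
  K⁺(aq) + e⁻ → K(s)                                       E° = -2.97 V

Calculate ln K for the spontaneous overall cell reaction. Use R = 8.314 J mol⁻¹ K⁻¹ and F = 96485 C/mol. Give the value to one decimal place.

Cathode: Cr³⁺/Cr; anode: K⁺/K. E°cell = (-0.77) − (-2.97) = +2.20 V, with n = 3.
ΔG° = −nFE° = −RT ln K, so ln K = nFE°/(RT) = (3)(96485)(+2.20) / ((8.314)(333)) = 230.011.

230.0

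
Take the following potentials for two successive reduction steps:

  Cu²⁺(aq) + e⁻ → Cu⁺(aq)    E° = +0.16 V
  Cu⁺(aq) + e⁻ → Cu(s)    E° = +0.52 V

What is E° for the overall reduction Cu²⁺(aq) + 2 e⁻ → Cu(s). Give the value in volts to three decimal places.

Adding the free-energy changes (−nFE°) of the two steps gives −n₃FE°₃ = −n₁FE°₁ − n₂FE°₂.
E°₃ = (1×+0.16 + 1×+0.52) / 2 = (+0.680) / 2 = +0.340 V.

+0.340 V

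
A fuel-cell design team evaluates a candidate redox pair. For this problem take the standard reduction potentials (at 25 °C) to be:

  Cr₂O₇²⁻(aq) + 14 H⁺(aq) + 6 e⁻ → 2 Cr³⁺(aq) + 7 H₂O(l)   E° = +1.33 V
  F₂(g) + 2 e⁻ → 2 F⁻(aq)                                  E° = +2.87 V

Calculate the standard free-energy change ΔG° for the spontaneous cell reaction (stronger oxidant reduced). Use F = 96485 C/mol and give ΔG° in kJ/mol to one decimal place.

F₂/F⁻ (E° = +2.87 V) is the cathode; Cr₂O₇²⁻/Cr³⁺ (E° = +1.33 V) is the anode, so E°cell = +1.54 V.
Balancing electrons gives n = 6 (lcm of 2 and 6).
ΔG° = −nFE° = −(6)(96485)(+1.54) = -891,521 J = -891.5 kJ/mol.

-891.5 kJ/mol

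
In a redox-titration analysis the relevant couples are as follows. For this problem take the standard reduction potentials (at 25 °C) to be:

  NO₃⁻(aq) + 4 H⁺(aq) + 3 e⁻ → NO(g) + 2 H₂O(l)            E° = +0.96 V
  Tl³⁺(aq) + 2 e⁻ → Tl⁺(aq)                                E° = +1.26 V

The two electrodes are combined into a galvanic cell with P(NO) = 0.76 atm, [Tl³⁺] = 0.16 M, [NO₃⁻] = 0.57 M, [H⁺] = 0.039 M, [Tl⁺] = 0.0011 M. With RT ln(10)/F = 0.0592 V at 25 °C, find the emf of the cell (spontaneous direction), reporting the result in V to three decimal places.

Tl³⁺/Tl⁺ is the cathode (higher E°), NO₃⁻/NO the anode: E°cell = +1.26 − (+0.96) = +0.30 V, n = 6.
Overall: 3 Tl³⁺(aq) + 2 NO(g) + 4 H₂O(l) → 3 Tl⁺(aq) + 2 NO₃⁻(aq) + 8 H⁺(aq)
Q = [Tl⁺]^3·[NO₃⁻]^2·[H⁺]^8 / ([Tl³⁺]^3·P(NO)^2); log Q = -18.010.
E = E° − (0.0592/n) log Q = +0.30 − (0.0592/6)(-18.010) = +0.478 V.

+0.478 V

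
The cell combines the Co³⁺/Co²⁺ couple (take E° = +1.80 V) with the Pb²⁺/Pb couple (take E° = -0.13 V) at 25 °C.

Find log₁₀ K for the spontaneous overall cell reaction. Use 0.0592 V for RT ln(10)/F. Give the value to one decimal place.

65.2

Cathode: Co³⁺/Co²⁺; anode: Pb²⁺/Pb. E°cell = +1.93 V, n = 2.
log K = nE°cell / 0.0592 = (2)(+1.93) / 0.0592 = 65.2.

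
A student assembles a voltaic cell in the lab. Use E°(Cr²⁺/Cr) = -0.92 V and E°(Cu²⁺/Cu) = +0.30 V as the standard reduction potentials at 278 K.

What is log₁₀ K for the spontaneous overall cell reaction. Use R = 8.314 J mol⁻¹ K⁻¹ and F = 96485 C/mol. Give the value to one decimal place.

Cathode: Cu²⁺/Cu; anode: Cr²⁺/Cr. E°cell = (+0.30) − (-0.92) = +1.22 V, with n = 2.
ΔG° = −nFE° = −RT ln K, so ln K = nFE°/(RT) = (2)(96485)(+1.22) / ((8.314)(278)) = 101.858.
log₁₀ K = 101.858 / ln 10 = 44.2.

44.2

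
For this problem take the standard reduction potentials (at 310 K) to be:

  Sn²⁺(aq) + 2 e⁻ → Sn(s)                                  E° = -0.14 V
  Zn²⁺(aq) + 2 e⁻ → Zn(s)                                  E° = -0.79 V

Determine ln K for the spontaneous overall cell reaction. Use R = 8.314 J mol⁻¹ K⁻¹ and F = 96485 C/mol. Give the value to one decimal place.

48.7

Cathode: Sn²⁺/Sn; anode: Zn²⁺/Zn. E°cell = (-0.14) − (-0.79) = +0.65 V, with n = 2.
ΔG° = −nFE° = −RT ln K, so ln K = nFE°/(RT) = (2)(96485)(+0.65) / ((8.314)(310)) = 48.667.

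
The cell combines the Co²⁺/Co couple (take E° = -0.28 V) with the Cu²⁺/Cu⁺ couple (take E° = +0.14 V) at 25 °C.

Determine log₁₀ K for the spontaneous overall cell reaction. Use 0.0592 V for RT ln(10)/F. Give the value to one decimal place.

Cathode: Cu²⁺/Cu⁺; anode: Co²⁺/Co. E°cell = +0.42 V, n = 2.
log K = nE°cell / 0.0592 = (2)(+0.42) / 0.0592 = 14.2.

14.2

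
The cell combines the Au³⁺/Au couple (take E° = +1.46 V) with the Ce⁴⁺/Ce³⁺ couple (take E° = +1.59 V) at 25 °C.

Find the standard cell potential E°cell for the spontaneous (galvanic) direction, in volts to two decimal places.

The Ce⁴⁺/Ce³⁺ couple has the higher reduction potential, so it is the cathode; Au³⁺/Au is oxidised at the anode.
E°cell = E°(cathode) − E°(anode) = (+1.59) − (+1.46) = +0.13 V.

+0.13 V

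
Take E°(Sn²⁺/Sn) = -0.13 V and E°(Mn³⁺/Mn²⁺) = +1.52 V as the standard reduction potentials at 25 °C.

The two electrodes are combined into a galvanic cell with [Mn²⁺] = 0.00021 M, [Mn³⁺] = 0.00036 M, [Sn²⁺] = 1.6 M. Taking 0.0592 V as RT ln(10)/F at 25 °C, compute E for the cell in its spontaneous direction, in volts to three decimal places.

+1.658 V

Mn³⁺/Mn²⁺ is the cathode (higher E°), Sn²⁺/Sn the anode: E°cell = +1.52 − (-0.13) = +1.65 V, n = 2.
Overall: 2 Mn³⁺(aq) + Sn(s) → 2 Mn²⁺(aq) + Sn²⁺(aq)
Q = [Mn²⁺]^2·[Sn²⁺] / ([Mn³⁺]^2); log Q = -0.264.
E = E° − (0.0592/n) log Q = +1.65 − (0.0592/2)(-0.264) = +1.658 V.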